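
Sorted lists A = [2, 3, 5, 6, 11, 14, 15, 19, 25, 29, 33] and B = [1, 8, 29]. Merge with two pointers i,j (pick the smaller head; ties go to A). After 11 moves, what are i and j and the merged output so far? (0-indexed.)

[i=0,j=0] A[i]=2>B[j]=1 take 1 → j++
[i=0,j=1] A[i]=2<=B[j]=8 take 2 → i++
[i=1,j=1] A[i]=3<=B[j]=8 take 3 → i++
[i=2,j=1] A[i]=5<=B[j]=8 take 5 → i++
[i=3,j=1] A[i]=6<=B[j]=8 take 6 → i++
[i=4,j=1] A[i]=11>B[j]=8 take 8 → j++
[i=4,j=2] A[i]=11<=B[j]=29 take 11 → i++
[i=5,j=2] A[i]=14<=B[j]=29 take 14 → i++
[i=6,j=2] A[i]=15<=B[j]=29 take 15 → i++
[i=7,j=2] A[i]=19<=B[j]=29 take 19 → i++
[i=8,j=2] A[i]=25<=B[j]=29 take 25 → i++

i=9, j=2, merged so far=[1, 2, 3, 5, 6, 8, 11, 14, 15, 19, 25]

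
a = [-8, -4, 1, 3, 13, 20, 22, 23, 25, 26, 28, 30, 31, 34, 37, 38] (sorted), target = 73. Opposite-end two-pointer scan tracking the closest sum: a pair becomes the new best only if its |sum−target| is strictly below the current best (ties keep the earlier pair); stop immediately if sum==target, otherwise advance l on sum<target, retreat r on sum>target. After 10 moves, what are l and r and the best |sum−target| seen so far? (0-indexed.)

l=10, r=15, best |Δ|=9

l=0 r=15: -8+38=30 d=43 *, l++
l=1 r=15: -4+38=34 d=39 *, l++
l=2 r=15: 1+38=39 d=34 *, l++
l=3 r=15: 3+38=41 d=32 *, l++
l=4 r=15: 13+38=51 d=22 *, l++
l=5 r=15: 20+38=58 d=15 *, l++
l=6 r=15: 22+38=60 d=13 *, l++
l=7 r=15: 23+38=61 d=12 *, l++
l=8 r=15: 25+38=63 d=10 *, l++
l=9 r=15: 26+38=64 d=9 *, l++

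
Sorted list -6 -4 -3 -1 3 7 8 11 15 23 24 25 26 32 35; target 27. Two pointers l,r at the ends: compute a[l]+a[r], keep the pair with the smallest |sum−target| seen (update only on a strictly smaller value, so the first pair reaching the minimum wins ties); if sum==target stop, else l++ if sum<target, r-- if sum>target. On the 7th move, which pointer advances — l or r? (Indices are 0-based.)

r

[0,14] -6+35=29 d=2 * → r--
[0,13] -6+32=26 d=1 * → l++
[1,13] -4+32=28 d=1 → r--
[1,12] -4+26=22 d=5 → l++
[2,12] -3+26=23 d=4 → l++
[3,12] -1+26=25 d=2 → l++
[4,12] 3+26=29 d=2 → r--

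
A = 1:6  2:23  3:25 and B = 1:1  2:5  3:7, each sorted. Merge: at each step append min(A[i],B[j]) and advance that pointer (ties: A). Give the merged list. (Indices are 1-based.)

[i=1,j=1] A[i]=6>B[j]=1 take 1 → j++
[i=1,j=2] A[i]=6>B[j]=5 take 5 → j++
[i=1,j=3] A[i]=6<=B[j]=7 take 6 → i++
[i=2,j=3] A[i]=23>B[j]=7 take 7 → j++
[i=2,j=4] B done, take A[i]=23 → i++
[i=3,j=4] B done, take A[i]=25 → i++

[1, 5, 6, 7, 23, 25]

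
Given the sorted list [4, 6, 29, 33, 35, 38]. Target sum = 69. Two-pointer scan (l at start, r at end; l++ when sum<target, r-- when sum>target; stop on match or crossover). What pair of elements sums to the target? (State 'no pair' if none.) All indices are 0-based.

[0,5] 4+38=42 <69 → l++
[1,5] 6+38=44 <69 → l++
[2,5] 29+38=67 <69 → l++
[3,5] 33+38=71 >69 → r--
[3,4] 33+35=68 <69 → l++

no pair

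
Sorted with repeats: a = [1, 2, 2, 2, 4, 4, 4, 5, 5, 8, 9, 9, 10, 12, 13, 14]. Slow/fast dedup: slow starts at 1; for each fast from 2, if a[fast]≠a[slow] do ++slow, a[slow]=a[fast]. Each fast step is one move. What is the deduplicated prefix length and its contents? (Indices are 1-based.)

slow=1 fast=2: a[fast]=2≠a[slow]=1 write a[2]=2, slow++,fast++
slow=2 fast=3: a[fast]=2=a[slow] dup, fast++
slow=2 fast=4: a[fast]=2=a[slow] dup, fast++
slow=2 fast=5: a[fast]=4≠a[slow]=2 write a[3]=4, slow++,fast++
slow=3 fast=6: a[fast]=4=a[slow] dup, fast++
slow=3 fast=7: a[fast]=4=a[slow] dup, fast++
slow=3 fast=8: a[fast]=5≠a[slow]=4 write a[4]=5, slow++,fast++
slow=4 fast=9: a[fast]=5=a[slow] dup, fast++
slow=4 fast=10: a[fast]=8≠a[slow]=5 write a[5]=8, slow++,fast++
slow=5 fast=11: a[fast]=9≠a[slow]=8 write a[6]=9, slow++,fast++
slow=6 fast=12: a[fast]=9=a[slow] dup, fast++
slow=6 fast=13: a[fast]=10≠a[slow]=9 write a[7]=10, slow++,fast++
slow=7 fast=14: a[fast]=12≠a[slow]=10 write a[8]=12, slow++,fast++
slow=8 fast=15: a[fast]=13≠a[slow]=12 write a[9]=13, slow++,fast++
slow=9 fast=16: a[fast]=14≠a[slow]=13 write a[10]=14, slow++,fast++

length 10; prefix = [1, 2, 4, 5, 8, 9, 10, 12, 13, 14]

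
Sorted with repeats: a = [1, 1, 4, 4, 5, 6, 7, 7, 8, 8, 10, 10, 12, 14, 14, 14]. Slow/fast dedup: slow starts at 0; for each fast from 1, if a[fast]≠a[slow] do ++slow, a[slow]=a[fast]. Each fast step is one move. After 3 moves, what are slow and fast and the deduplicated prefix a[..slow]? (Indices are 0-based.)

(s=0,f=1) a[fast]=1=a[slow] dup → fast++
(s=0,f=2) a[fast]=4≠a[slow]=1 write a[1]=4 → slow++,fast++
(s=1,f=3) a[fast]=4=a[slow] dup → fast++

slow=1, fast=4, prefix=[1, 4]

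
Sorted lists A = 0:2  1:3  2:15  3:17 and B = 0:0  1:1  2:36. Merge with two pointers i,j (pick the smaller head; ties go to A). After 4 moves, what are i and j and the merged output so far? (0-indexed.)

i=0 j=0: A[i]=2>B[j]=0 take 0, j++
i=0 j=1: A[i]=2>B[j]=1 take 1, j++
i=0 j=2: A[i]=2<=B[j]=36 take 2, i++
i=1 j=2: A[i]=3<=B[j]=36 take 3, i++

i=2, j=2, merged so far=[0, 1, 2, 3]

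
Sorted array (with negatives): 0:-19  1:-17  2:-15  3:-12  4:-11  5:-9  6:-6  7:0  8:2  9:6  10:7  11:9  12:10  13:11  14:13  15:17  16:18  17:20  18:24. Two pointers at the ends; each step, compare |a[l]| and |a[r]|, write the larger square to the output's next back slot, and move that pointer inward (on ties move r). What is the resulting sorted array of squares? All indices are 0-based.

[0, 4, 36, 36, 49, 81, 81, 100, 121, 121, 144, 169, 225, 289, 289, 324, 361, 400, 576]

[0,18] |-19|<=|24| out[18]=576 → r--
[0,17] |-19|<=|20| out[17]=400 → r--
[0,16] |-19|>|18| out[16]=361 → l++
[1,16] |-17|<=|18| out[15]=324 → r--
[1,15] |-17|<=|17| out[14]=289 → r--
[1,14] |-17|>|13| out[13]=289 → l++
[2,14] |-15|>|13| out[12]=225 → l++
[3,14] |-12|<=|13| out[11]=169 → r--
[3,13] |-12|>|11| out[10]=144 → l++
[4,13] |-11|<=|11| out[9]=121 → r--
[4,12] |-11|>|10| out[8]=121 → l++
[5,12] |-9|<=|10| out[7]=100 → r--
[5,11] |-9|<=|9| out[6]=81 → r--
[5,10] |-9|>|7| out[5]=81 → l++
[6,10] |-6|<=|7| out[4]=49 → r--
[6,9] |-6|<=|6| out[3]=36 → r--
[6,8] |-6|>|2| out[2]=36 → l++
[7,8] |0|<=|2| out[1]=4 → r--
[7,7] |0|<=|0| out[0]=0 → r--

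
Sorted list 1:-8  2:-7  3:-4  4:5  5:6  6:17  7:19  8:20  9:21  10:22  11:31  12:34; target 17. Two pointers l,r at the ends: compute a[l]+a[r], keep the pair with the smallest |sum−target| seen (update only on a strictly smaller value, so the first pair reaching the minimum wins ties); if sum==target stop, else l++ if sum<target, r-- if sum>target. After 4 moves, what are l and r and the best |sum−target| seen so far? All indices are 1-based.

[1,12] -8+34=26 d=9 * → r--
[1,11] -8+31=23 d=6 * → r--
[1,10] -8+22=14 d=3 * → l++
[2,10] -7+22=15 d=2 * → l++

l=3, r=10, best |Δ|=2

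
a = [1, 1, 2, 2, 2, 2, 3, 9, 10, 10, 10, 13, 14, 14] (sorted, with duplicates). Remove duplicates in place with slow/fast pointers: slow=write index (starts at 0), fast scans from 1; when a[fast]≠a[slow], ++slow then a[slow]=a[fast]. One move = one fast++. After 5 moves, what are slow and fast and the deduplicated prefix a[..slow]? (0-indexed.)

slow=1, fast=6, prefix=[1, 2]

slow=0 fast=1: a[fast]=1=a[slow] dup, fast++
slow=0 fast=2: a[fast]=2≠a[slow]=1 write a[1]=2, slow++,fast++
slow=1 fast=3: a[fast]=2=a[slow] dup, fast++
slow=1 fast=4: a[fast]=2=a[slow] dup, fast++
slow=1 fast=5: a[fast]=2=a[slow] dup, fast++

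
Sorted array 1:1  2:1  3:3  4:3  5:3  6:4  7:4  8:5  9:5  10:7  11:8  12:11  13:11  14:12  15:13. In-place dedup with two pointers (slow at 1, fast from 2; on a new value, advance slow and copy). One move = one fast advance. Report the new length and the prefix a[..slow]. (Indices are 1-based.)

(s=1,f=2) a[fast]=1=a[slow] dup → fast++
(s=1,f=3) a[fast]=3≠a[slow]=1 write a[2]=3 → slow++,fast++
(s=2,f=4) a[fast]=3=a[slow] dup → fast++
(s=2,f=5) a[fast]=3=a[slow] dup → fast++
(s=2,f=6) a[fast]=4≠a[slow]=3 write a[3]=4 → slow++,fast++
(s=3,f=7) a[fast]=4=a[slow] dup → fast++
(s=3,f=8) a[fast]=5≠a[slow]=4 write a[4]=5 → slow++,fast++
(s=4,f=9) a[fast]=5=a[slow] dup → fast++
(s=4,f=10) a[fast]=7≠a[slow]=5 write a[5]=7 → slow++,fast++
(s=5,f=11) a[fast]=8≠a[slow]=7 write a[6]=8 → slow++,fast++
(s=6,f=12) a[fast]=11≠a[slow]=8 write a[7]=11 → slow++,fast++
(s=7,f=13) a[fast]=11=a[slow] dup → fast++
(s=7,f=14) a[fast]=12≠a[slow]=11 write a[8]=12 → slow++,fast++
(s=8,f=15) a[fast]=13≠a[slow]=12 write a[9]=13 → slow++,fast++

length 9; prefix = [1, 3, 4, 5, 7, 8, 11, 12, 13]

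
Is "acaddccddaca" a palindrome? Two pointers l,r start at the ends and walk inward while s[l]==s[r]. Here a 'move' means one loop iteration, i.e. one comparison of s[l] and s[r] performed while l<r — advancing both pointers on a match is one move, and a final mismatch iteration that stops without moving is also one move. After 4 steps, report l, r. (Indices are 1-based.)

l=5, r=8

[1,12] 'a'=='a' → l++,r--
[2,11] 'c'=='c' → l++,r--
[3,10] 'a'=='a' → l++,r--
[4,9] 'd'=='d' → l++,r--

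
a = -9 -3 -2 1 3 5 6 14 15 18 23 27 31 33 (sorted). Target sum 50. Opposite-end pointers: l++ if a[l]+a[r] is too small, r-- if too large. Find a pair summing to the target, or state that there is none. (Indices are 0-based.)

[0,13] -9+33=24 <50 → l++
[1,13] -3+33=30 <50 → l++
[2,13] -2+33=31 <50 → l++
[3,13] 1+33=34 <50 → l++
[4,13] 3+33=36 <50 → l++
[5,13] 5+33=38 <50 → l++
[6,13] 6+33=39 <50 → l++
[7,13] 14+33=47 <50 → l++
[8,13] 15+33=48 <50 → l++
[9,13] 18+33=51 >50 → r--
[9,12] 18+31=49 <50 → l++
[10,12] 23+31=54 >50 → r--
[10,11] 23+27=50 → found

(23, 27)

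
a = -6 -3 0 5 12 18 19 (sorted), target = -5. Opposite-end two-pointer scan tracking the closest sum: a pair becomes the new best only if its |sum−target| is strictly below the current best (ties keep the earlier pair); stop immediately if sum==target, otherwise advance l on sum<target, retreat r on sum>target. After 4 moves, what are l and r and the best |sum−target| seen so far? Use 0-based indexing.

l=0, r=2, best |Δ|=4

[0,6] -6+19=13 d=18 * → r--
[0,5] -6+18=12 d=17 * → r--
[0,4] -6+12=6 d=11 * → r--
[0,3] -6+5=-1 d=4 * → r--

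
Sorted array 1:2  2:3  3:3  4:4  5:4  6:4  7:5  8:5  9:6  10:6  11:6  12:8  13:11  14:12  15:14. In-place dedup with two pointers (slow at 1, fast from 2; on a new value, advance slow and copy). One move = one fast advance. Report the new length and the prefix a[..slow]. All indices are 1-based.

slow=1 fast=2: a[fast]=3≠a[slow]=2 write a[2]=3, slow++,fast++
slow=2 fast=3: a[fast]=3=a[slow] dup, fast++
slow=2 fast=4: a[fast]=4≠a[slow]=3 write a[3]=4, slow++,fast++
slow=3 fast=5: a[fast]=4=a[slow] dup, fast++
slow=3 fast=6: a[fast]=4=a[slow] dup, fast++
slow=3 fast=7: a[fast]=5≠a[slow]=4 write a[4]=5, slow++,fast++
slow=4 fast=8: a[fast]=5=a[slow] dup, fast++
slow=4 fast=9: a[fast]=6≠a[slow]=5 write a[5]=6, slow++,fast++
slow=5 fast=10: a[fast]=6=a[slow] dup, fast++
slow=5 fast=11: a[fast]=6=a[slow] dup, fast++
slow=5 fast=12: a[fast]=8≠a[slow]=6 write a[6]=8, slow++,fast++
slow=6 fast=13: a[fast]=11≠a[slow]=8 write a[7]=11, slow++,fast++
slow=7 fast=14: a[fast]=12≠a[slow]=11 write a[8]=12, slow++,fast++
slow=8 fast=15: a[fast]=14≠a[slow]=12 write a[9]=14, slow++,fast++

length 9; prefix = [2, 3, 4, 5, 6, 8, 11, 12, 14]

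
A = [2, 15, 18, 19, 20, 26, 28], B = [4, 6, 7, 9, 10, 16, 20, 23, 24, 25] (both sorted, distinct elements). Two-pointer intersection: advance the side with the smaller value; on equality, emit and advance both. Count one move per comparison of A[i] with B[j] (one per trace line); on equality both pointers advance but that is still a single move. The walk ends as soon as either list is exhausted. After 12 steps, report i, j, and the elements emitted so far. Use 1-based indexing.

[i=1,j=1] 2<4 → i++
[i=2,j=1] 15>4 → j++
[i=2,j=2] 15>6 → j++
[i=2,j=3] 15>7 → j++
[i=2,j=4] 15>9 → j++
[i=2,j=5] 15>10 → j++
[i=2,j=6] 15<16 → i++
[i=3,j=6] 18>16 → j++
[i=3,j=7] 18<20 → i++
[i=4,j=7] 19<20 → i++
[i=5,j=7] 20==20 emit → i++,j++
[i=6,j=8] 26>23 → j++

i=6, j=9, emitted=[20]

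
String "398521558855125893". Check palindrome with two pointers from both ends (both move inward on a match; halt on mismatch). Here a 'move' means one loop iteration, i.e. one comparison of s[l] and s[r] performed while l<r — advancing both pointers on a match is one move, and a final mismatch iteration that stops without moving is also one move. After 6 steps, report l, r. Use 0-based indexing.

l=6, r=11

l=0 r=17: '3'=='3', l++,r--
l=1 r=16: '9'=='9', l++,r--
l=2 r=15: '8'=='8', l++,r--
l=3 r=14: '5'=='5', l++,r--
l=4 r=13: '2'=='2', l++,r--
l=5 r=12: '1'=='1', l++,r--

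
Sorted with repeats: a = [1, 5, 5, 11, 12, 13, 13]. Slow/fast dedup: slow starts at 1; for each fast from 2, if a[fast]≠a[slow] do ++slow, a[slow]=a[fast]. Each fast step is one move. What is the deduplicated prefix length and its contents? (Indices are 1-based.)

(s=1,f=2) a[fast]=5≠a[slow]=1 write a[2]=5 → slow++,fast++
(s=2,f=3) a[fast]=5=a[slow] dup → fast++
(s=2,f=4) a[fast]=11≠a[slow]=5 write a[3]=11 → slow++,fast++
(s=3,f=5) a[fast]=12≠a[slow]=11 write a[4]=12 → slow++,fast++
(s=4,f=6) a[fast]=13≠a[slow]=12 write a[5]=13 → slow++,fast++
(s=5,f=7) a[fast]=13=a[slow] dup → fast++

length 5; prefix = [1, 5, 11, 12, 13]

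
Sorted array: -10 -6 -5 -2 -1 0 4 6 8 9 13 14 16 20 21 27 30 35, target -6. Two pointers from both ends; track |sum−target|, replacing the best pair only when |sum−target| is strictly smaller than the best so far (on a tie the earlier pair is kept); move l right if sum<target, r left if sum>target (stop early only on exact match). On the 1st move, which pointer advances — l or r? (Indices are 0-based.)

r

l=0 r=17: -10+35=25 d=31 *, r--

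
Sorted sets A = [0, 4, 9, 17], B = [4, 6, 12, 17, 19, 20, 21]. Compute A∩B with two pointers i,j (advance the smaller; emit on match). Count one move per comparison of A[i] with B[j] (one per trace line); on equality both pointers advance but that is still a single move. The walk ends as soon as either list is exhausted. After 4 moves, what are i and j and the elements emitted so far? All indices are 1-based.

i=4, j=3, emitted=[4]

i=1 j=1: 0<4, i++
i=2 j=1: 4==4 emit, i++,j++
i=3 j=2: 9>6, j++
i=3 j=3: 9<12, i++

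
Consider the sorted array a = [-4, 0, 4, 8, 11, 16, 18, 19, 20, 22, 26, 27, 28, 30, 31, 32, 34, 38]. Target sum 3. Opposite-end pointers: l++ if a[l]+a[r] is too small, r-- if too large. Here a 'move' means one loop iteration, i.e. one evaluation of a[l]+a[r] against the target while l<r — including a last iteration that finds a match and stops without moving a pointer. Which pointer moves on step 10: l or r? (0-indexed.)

[0,17] -4+38=34 >3 → r--
[0,16] -4+34=30 >3 → r--
[0,15] -4+32=28 >3 → r--
[0,14] -4+31=27 >3 → r--
[0,13] -4+30=26 >3 → r--
[0,12] -4+28=24 >3 → r--
[0,11] -4+27=23 >3 → r--
[0,10] -4+26=22 >3 → r--
[0,9] -4+22=18 >3 → r--
[0,8] -4+20=16 >3 → r--

r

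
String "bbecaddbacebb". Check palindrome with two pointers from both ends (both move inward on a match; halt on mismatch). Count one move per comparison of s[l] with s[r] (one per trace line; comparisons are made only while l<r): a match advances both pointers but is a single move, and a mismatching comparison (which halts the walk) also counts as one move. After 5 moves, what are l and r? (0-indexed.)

[0,12] 'b'=='b' → l++,r--
[1,11] 'b'=='b' → l++,r--
[2,10] 'e'=='e' → l++,r--
[3,9] 'c'=='c' → l++,r--
[4,8] 'a'=='a' → l++,r--

l=5, r=7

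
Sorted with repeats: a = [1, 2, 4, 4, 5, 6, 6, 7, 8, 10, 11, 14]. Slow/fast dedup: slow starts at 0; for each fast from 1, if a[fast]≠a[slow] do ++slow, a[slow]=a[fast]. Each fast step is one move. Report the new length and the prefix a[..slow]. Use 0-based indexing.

slow=0 fast=1: a[fast]=2≠a[slow]=1 write a[1]=2, slow++,fast++
slow=1 fast=2: a[fast]=4≠a[slow]=2 write a[2]=4, slow++,fast++
slow=2 fast=3: a[fast]=4=a[slow] dup, fast++
slow=2 fast=4: a[fast]=5≠a[slow]=4 write a[3]=5, slow++,fast++
slow=3 fast=5: a[fast]=6≠a[slow]=5 write a[4]=6, slow++,fast++
slow=4 fast=6: a[fast]=6=a[slow] dup, fast++
slow=4 fast=7: a[fast]=7≠a[slow]=6 write a[5]=7, slow++,fast++
slow=5 fast=8: a[fast]=8≠a[slow]=7 write a[6]=8, slow++,fast++
slow=6 fast=9: a[fast]=10≠a[slow]=8 write a[7]=10, slow++,fast++
slow=7 fast=10: a[fast]=11≠a[slow]=10 write a[8]=11, slow++,fast++
slow=8 fast=11: a[fast]=14≠a[slow]=11 write a[9]=14, slow++,fast++

length 10; prefix = [1, 2, 4, 5, 6, 7, 8, 10, 11, 14]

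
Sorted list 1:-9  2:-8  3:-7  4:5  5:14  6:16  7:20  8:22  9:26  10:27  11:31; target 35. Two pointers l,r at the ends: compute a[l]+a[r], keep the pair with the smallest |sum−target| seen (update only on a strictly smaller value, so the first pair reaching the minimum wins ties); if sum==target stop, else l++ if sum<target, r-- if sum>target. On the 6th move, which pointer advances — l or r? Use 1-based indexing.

l=1 r=11: -9+31=22 d=13 *, l++
l=2 r=11: -8+31=23 d=12 *, l++
l=3 r=11: -7+31=24 d=11 *, l++
l=4 r=11: 5+31=36 d=1 *, r--
l=4 r=10: 5+27=32 d=3, l++
l=5 r=10: 14+27=41 d=6, r--

r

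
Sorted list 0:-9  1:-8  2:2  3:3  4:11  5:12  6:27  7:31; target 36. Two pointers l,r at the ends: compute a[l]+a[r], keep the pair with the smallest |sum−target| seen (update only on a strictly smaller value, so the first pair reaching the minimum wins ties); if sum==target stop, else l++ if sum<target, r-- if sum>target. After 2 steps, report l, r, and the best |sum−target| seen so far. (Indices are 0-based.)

l=0 r=7: -9+31=22 d=14 *, l++
l=1 r=7: -8+31=23 d=13 *, l++

l=2, r=7, best |Δ|=13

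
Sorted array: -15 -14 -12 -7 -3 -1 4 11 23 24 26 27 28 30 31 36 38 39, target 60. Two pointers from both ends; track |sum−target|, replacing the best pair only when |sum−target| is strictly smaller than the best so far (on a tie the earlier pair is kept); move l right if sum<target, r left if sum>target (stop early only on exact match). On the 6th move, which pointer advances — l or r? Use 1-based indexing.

l

[1,18] -15+39=24 d=36 * → l++
[2,18] -14+39=25 d=35 * → l++
[3,18] -12+39=27 d=33 * → l++
[4,18] -7+39=32 d=28 * → l++
[5,18] -3+39=36 d=24 * → l++
[6,18] -1+39=38 d=22 * → l++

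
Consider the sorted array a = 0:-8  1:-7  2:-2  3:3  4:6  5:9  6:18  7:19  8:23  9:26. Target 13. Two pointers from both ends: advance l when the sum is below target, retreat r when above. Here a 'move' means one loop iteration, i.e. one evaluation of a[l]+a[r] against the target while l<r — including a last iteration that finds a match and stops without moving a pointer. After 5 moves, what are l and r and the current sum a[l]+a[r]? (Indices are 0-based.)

l=0 r=9: -8+26=18 >13, r--
l=0 r=8: -8+23=15 >13, r--
l=0 r=7: -8+19=11 <13, l++
l=1 r=7: -7+19=12 <13, l++
l=2 r=7: -2+19=17 >13, r--

l=2, r=6, sum=16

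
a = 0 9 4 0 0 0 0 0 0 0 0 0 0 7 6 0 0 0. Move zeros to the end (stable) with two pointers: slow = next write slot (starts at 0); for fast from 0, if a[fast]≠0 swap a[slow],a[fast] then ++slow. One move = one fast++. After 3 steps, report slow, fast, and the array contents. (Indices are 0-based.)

slow=0 fast=0: a[fast]=0, fast++
slow=0 fast=1: a[fast]=9≠0 swap→a[0]=9, slow++,fast++
slow=1 fast=2: a[fast]=4≠0 swap→a[1]=4, slow++,fast++

slow=2, fast=3, a=[9, 4, 0, 0, 0, 0, 0, 0, 0, 0, 0, 0, 0, 7, 6, 0, 0, 0]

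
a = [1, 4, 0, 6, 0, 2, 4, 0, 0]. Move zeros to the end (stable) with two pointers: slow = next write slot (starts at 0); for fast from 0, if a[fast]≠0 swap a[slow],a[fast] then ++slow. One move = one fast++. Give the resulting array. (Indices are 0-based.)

slow=0 fast=0: a[fast]=1≠0 swap→a[0]=1, slow++,fast++
slow=1 fast=1: a[fast]=4≠0 swap→a[1]=4, slow++,fast++
slow=2 fast=2: a[fast]=0, fast++
slow=2 fast=3: a[fast]=6≠0 swap→a[2]=6, slow++,fast++
slow=3 fast=4: a[fast]=0, fast++
slow=3 fast=5: a[fast]=2≠0 swap→a[3]=2, slow++,fast++
slow=4 fast=6: a[fast]=4≠0 swap→a[4]=4, slow++,fast++
slow=5 fast=7: a[fast]=0, fast++
slow=5 fast=8: a[fast]=0, fast++

[1, 4, 6, 2, 4, 0, 0, 0, 0]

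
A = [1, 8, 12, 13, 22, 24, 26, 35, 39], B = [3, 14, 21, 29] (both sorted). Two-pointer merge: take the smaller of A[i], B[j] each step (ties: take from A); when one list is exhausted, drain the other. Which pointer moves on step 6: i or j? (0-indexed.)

i=0 j=0: A[i]=1<=B[j]=3 take 1, i++
i=1 j=0: A[i]=8>B[j]=3 take 3, j++
i=1 j=1: A[i]=8<=B[j]=14 take 8, i++
i=2 j=1: A[i]=12<=B[j]=14 take 12, i++
i=3 j=1: A[i]=13<=B[j]=14 take 13, i++
i=4 j=1: A[i]=22>B[j]=14 take 14, j++

j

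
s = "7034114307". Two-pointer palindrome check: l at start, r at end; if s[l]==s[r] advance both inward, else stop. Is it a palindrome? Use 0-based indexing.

l=0 r=9: '7'=='7', l++,r--
l=1 r=8: '0'=='0', l++,r--
l=2 r=7: '3'=='3', l++,r--
l=3 r=6: '4'=='4', l++,r--
l=4 r=5: '1'=='1', l++,r--

palindrome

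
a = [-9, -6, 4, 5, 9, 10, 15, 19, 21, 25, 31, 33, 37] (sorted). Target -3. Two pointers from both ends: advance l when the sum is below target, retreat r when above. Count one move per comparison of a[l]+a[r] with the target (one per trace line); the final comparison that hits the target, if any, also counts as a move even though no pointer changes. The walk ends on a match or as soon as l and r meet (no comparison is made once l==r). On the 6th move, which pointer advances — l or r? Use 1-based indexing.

r

[1,13] -9+37=28 >-3 → r--
[1,12] -9+33=24 >-3 → r--
[1,11] -9+31=22 >-3 → r--
[1,10] -9+25=16 >-3 → r--
[1,9] -9+21=12 >-3 → r--
[1,8] -9+19=10 >-3 → r--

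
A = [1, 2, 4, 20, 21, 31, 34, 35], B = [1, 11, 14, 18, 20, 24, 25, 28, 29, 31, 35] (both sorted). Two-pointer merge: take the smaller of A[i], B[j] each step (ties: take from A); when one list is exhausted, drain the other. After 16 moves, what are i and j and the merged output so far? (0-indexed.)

i=0 j=0: A[i]=1<=B[j]=1 take 1, i++
i=1 j=0: A[i]=2>B[j]=1 take 1, j++
i=1 j=1: A[i]=2<=B[j]=11 take 2, i++
i=2 j=1: A[i]=4<=B[j]=11 take 4, i++
i=3 j=1: A[i]=20>B[j]=11 take 11, j++
i=3 j=2: A[i]=20>B[j]=14 take 14, j++
i=3 j=3: A[i]=20>B[j]=18 take 18, j++
i=3 j=4: A[i]=20<=B[j]=20 take 20, i++
i=4 j=4: A[i]=21>B[j]=20 take 20, j++
i=4 j=5: A[i]=21<=B[j]=24 take 21, i++
i=5 j=5: A[i]=31>B[j]=24 take 24, j++
i=5 j=6: A[i]=31>B[j]=25 take 25, j++
i=5 j=7: A[i]=31>B[j]=28 take 28, j++
i=5 j=8: A[i]=31>B[j]=29 take 29, j++
i=5 j=9: A[i]=31<=B[j]=31 take 31, i++
i=6 j=9: A[i]=34>B[j]=31 take 31, j++

i=6, j=10, merged so far=[1, 1, 2, 4, 11, 14, 18, 20, 20, 21, 24, 25, 28, 29, 31, 31]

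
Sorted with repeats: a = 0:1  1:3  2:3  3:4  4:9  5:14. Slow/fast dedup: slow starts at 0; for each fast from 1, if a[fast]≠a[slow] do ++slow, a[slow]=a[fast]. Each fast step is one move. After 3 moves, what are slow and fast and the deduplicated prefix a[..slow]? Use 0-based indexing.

slow=2, fast=4, prefix=[1, 3, 4]

(s=0,f=1) a[fast]=3≠a[slow]=1 write a[1]=3 → slow++,fast++
(s=1,f=2) a[fast]=3=a[slow] dup → fast++
(s=1,f=3) a[fast]=4≠a[slow]=3 write a[2]=4 → slow++,fast++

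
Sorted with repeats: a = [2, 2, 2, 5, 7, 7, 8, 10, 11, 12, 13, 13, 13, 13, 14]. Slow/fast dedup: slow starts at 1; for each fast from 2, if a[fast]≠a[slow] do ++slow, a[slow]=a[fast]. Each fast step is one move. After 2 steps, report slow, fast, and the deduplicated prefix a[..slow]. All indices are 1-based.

slow=1, fast=4, prefix=[2]

slow=1 fast=2: a[fast]=2=a[slow] dup, fast++
slow=1 fast=3: a[fast]=2=a[slow] dup, fast++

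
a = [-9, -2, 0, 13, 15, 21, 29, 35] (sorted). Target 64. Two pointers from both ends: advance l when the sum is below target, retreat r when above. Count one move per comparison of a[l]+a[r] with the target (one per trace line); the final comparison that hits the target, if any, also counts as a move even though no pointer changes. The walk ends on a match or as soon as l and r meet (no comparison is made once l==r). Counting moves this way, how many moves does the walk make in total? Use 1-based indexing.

l=1 r=8: -9+35=26 <64, l++
l=2 r=8: -2+35=33 <64, l++
l=3 r=8: 0+35=35 <64, l++
l=4 r=8: 13+35=48 <64, l++
l=5 r=8: 15+35=50 <64, l++
l=6 r=8: 21+35=56 <64, l++
l=7 r=8: 29+35=64, found

7 moves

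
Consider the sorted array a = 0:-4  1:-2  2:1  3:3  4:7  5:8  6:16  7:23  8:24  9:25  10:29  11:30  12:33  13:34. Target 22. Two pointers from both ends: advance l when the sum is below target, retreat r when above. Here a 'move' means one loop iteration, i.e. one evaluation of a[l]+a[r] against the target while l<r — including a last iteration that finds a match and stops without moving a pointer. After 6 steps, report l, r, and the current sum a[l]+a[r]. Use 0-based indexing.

l=0 r=13: -4+34=30 >22, r--
l=0 r=12: -4+33=29 >22, r--
l=0 r=11: -4+30=26 >22, r--
l=0 r=10: -4+29=25 >22, r--
l=0 r=9: -4+25=21 <22, l++
l=1 r=9: -2+25=23 >22, r--

l=1, r=8, sum=22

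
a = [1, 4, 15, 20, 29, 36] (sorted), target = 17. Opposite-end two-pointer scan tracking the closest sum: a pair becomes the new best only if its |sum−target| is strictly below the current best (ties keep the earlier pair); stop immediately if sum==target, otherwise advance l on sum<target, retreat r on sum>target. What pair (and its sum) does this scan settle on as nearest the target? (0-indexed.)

[0,5] 1+36=37 d=20 * → r--
[0,4] 1+29=30 d=13 * → r--
[0,3] 1+20=21 d=4 * → r--
[0,2] 1+15=16 d=1 * → l++
[1,2] 4+15=19 d=2 → r--

pair (1, 15) with sum 16 (|Δ|=1)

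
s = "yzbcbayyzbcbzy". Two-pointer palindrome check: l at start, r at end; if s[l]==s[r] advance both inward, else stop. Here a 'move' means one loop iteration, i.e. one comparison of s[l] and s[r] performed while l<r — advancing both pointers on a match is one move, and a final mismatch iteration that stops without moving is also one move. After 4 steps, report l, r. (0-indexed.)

l=4, r=9

l=0 r=13: 'y'=='y', l++,r--
l=1 r=12: 'z'=='z', l++,r--
l=2 r=11: 'b'=='b', l++,r--
l=3 r=10: 'c'=='c', l++,r--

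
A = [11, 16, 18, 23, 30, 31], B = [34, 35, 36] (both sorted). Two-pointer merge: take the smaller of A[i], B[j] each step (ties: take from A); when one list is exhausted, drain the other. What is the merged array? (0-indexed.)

i=0 j=0: A[i]=11<=B[j]=34 take 11, i++
i=1 j=0: A[i]=16<=B[j]=34 take 16, i++
i=2 j=0: A[i]=18<=B[j]=34 take 18, i++
i=3 j=0: A[i]=23<=B[j]=34 take 23, i++
i=4 j=0: A[i]=30<=B[j]=34 take 30, i++
i=5 j=0: A[i]=31<=B[j]=34 take 31, i++
i=6 j=0: A done, take B[j]=34, j++
i=6 j=1: A done, take B[j]=35, j++
i=6 j=2: A done, take B[j]=36, j++

[11, 16, 18, 23, 30, 31, 34, 35, 36]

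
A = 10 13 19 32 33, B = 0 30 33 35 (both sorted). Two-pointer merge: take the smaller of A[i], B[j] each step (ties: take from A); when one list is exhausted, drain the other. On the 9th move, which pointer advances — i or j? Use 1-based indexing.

i=1 j=1: A[i]=10>B[j]=0 take 0, j++
i=1 j=2: A[i]=10<=B[j]=30 take 10, i++
i=2 j=2: A[i]=13<=B[j]=30 take 13, i++
i=3 j=2: A[i]=19<=B[j]=30 take 19, i++
i=4 j=2: A[i]=32>B[j]=30 take 30, j++
i=4 j=3: A[i]=32<=B[j]=33 take 32, i++
i=5 j=3: A[i]=33<=B[j]=33 take 33, i++
i=6 j=3: A done, take B[j]=33, j++
i=6 j=4: A done, take B[j]=35, j++

j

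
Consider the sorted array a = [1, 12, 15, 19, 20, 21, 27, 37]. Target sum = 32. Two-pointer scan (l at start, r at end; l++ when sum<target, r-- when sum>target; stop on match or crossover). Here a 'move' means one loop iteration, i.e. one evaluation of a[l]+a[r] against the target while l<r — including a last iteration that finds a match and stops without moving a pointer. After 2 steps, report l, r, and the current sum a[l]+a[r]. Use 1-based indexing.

[1,8] 1+37=38 >32 → r--
[1,7] 1+27=28 <32 → l++

l=2, r=7, sum=39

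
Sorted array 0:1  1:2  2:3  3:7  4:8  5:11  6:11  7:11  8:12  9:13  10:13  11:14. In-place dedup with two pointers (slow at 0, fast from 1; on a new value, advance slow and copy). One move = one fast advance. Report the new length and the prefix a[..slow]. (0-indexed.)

(s=0,f=1) a[fast]=2≠a[slow]=1 write a[1]=2 → slow++,fast++
(s=1,f=2) a[fast]=3≠a[slow]=2 write a[2]=3 → slow++,fast++
(s=2,f=3) a[fast]=7≠a[slow]=3 write a[3]=7 → slow++,fast++
(s=3,f=4) a[fast]=8≠a[slow]=7 write a[4]=8 → slow++,fast++
(s=4,f=5) a[fast]=11≠a[slow]=8 write a[5]=11 → slow++,fast++
(s=5,f=6) a[fast]=11=a[slow] dup → fast++
(s=5,f=7) a[fast]=11=a[slow] dup → fast++
(s=5,f=8) a[fast]=12≠a[slow]=11 write a[6]=12 → slow++,fast++
(s=6,f=9) a[fast]=13≠a[slow]=12 write a[7]=13 → slow++,fast++
(s=7,f=10) a[fast]=13=a[slow] dup → fast++
(s=7,f=11) a[fast]=14≠a[slow]=13 write a[8]=14 → slow++,fast++

length 9; prefix = [1, 2, 3, 7, 8, 11, 12, 13, 14]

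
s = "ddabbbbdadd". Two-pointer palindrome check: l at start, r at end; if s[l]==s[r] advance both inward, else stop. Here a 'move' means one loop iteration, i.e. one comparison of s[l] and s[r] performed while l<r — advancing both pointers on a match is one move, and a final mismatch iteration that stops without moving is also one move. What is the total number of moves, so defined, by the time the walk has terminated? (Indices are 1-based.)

l=1 r=11: 'd'=='d', l++,r--
l=2 r=10: 'd'=='d', l++,r--
l=3 r=9: 'a'=='a', l++,r--
l=4 r=8: 'b'!='d', stop

4 moves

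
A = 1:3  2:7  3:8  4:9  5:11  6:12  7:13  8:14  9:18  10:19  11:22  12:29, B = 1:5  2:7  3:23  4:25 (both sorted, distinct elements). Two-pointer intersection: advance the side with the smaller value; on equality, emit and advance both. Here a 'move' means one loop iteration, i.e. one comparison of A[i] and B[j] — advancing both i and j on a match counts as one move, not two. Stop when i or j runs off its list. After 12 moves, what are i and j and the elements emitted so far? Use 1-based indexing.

i=12, j=3, emitted=[7]

i=1 j=1: 3<5, i++
i=2 j=1: 7>5, j++
i=2 j=2: 7==7 emit, i++,j++
i=3 j=3: 8<23, i++
i=4 j=3: 9<23, i++
i=5 j=3: 11<23, i++
i=6 j=3: 12<23, i++
i=7 j=3: 13<23, i++
i=8 j=3: 14<23, i++
i=9 j=3: 18<23, i++
i=10 j=3: 19<23, i++
i=11 j=3: 22<23, i++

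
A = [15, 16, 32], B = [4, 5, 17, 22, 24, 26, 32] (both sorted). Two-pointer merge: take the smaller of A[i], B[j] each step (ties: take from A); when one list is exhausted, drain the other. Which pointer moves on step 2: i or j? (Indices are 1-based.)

[i=1,j=1] A[i]=15>B[j]=4 take 4 → j++
[i=1,j=2] A[i]=15>B[j]=5 take 5 → j++

j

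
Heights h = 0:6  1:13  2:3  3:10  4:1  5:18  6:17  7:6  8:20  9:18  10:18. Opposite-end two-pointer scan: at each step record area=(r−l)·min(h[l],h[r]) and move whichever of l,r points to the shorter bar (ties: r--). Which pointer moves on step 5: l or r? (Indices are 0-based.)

l

[0,10] min(6,18)*10=60 best=60 * → l++
[1,10] min(13,18)*9=117 best=117 * → l++
[2,10] min(3,18)*8=24 best=117 → l++
[3,10] min(10,18)*7=70 best=117 → l++
[4,10] min(1,18)*6=6 best=117 → l++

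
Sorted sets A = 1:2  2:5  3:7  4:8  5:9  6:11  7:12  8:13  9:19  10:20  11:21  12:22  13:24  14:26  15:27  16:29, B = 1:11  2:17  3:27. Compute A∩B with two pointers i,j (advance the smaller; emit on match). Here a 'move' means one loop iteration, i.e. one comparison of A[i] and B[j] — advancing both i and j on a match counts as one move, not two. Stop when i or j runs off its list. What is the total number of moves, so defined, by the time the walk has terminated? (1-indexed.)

[i=1,j=1] 2<11 → i++
[i=2,j=1] 5<11 → i++
[i=3,j=1] 7<11 → i++
[i=4,j=1] 8<11 → i++
[i=5,j=1] 9<11 → i++
[i=6,j=1] 11==11 emit → i++,j++
[i=7,j=2] 12<17 → i++
[i=8,j=2] 13<17 → i++
[i=9,j=2] 19>17 → j++
[i=9,j=3] 19<27 → i++
[i=10,j=3] 20<27 → i++
[i=11,j=3] 21<27 → i++
[i=12,j=3] 22<27 → i++
[i=13,j=3] 24<27 → i++
[i=14,j=3] 26<27 → i++
[i=15,j=3] 27==27 emit → i++,j++

16 moves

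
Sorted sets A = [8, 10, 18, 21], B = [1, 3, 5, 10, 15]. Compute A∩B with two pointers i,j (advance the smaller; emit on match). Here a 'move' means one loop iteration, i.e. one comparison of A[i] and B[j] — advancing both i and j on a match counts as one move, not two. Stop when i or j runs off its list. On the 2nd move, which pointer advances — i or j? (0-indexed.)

j

i=0 j=0: 8>1, j++
i=0 j=1: 8>3, j++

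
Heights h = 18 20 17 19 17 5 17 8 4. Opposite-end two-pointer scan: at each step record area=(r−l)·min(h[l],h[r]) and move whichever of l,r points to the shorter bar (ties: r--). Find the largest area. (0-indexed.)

max area = 102

[0,8] min(18,4)*8=32 best=32 * → r--
[0,7] min(18,8)*7=56 best=56 * → r--
[0,6] min(18,17)*6=102 best=102 * → r--
[0,5] min(18,5)*5=25 best=102 → r--
[0,4] min(18,17)*4=68 best=102 → r--
[0,3] min(18,19)*3=54 best=102 → l++
[1,3] min(20,19)*2=38 best=102 → r--
[1,2] min(20,17)*1=17 best=102 → r--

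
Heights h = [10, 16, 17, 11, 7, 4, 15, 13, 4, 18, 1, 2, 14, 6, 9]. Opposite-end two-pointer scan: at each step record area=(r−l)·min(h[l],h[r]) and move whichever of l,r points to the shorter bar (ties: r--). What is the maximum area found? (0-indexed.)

max area = 154

[0,14] min(10,9)*14=126 best=126 * → r--
[0,13] min(10,6)*13=78 best=126 → r--
[0,12] min(10,14)*12=120 best=126 → l++
[1,12] min(16,14)*11=154 best=154 * → r--
[1,11] min(16,2)*10=20 best=154 → r--
[1,10] min(16,1)*9=9 best=154 → r--
[1,9] min(16,18)*8=128 best=154 → l++
[2,9] min(17,18)*7=119 best=154 → l++
[3,9] min(11,18)*6=66 best=154 → l++
[4,9] min(7,18)*5=35 best=154 → l++
[5,9] min(4,18)*4=16 best=154 → l++
[6,9] min(15,18)*3=45 best=154 → l++
[7,9] min(13,18)*2=26 best=154 → l++
[8,9] min(4,18)*1=4 best=154 → l++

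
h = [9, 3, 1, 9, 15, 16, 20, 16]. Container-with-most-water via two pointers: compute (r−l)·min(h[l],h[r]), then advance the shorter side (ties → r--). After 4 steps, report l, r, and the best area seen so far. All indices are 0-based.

l=4, r=7, best area=63

l=0 r=7: min(9,16)*7=63 best=63 *, l++
l=1 r=7: min(3,16)*6=18 best=63, l++
l=2 r=7: min(1,16)*5=5 best=63, l++
l=3 r=7: min(9,16)*4=36 best=63, l++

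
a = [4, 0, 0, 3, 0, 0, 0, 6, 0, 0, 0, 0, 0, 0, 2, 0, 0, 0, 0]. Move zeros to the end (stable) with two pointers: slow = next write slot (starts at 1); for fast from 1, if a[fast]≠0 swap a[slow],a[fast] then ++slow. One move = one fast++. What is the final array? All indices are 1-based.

slow=1 fast=1: a[fast]=4≠0 swap→a[1]=4, slow++,fast++
slow=2 fast=2: a[fast]=0, fast++
slow=2 fast=3: a[fast]=0, fast++
slow=2 fast=4: a[fast]=3≠0 swap→a[2]=3, slow++,fast++
slow=3 fast=5: a[fast]=0, fast++
slow=3 fast=6: a[fast]=0, fast++
slow=3 fast=7: a[fast]=0, fast++
slow=3 fast=8: a[fast]=6≠0 swap→a[3]=6, slow++,fast++
slow=4 fast=9: a[fast]=0, fast++
slow=4 fast=10: a[fast]=0, fast++
slow=4 fast=11: a[fast]=0, fast++
slow=4 fast=12: a[fast]=0, fast++
slow=4 fast=13: a[fast]=0, fast++
slow=4 fast=14: a[fast]=0, fast++
slow=4 fast=15: a[fast]=2≠0 swap→a[4]=2, slow++,fast++
slow=5 fast=16: a[fast]=0, fast++
slow=5 fast=17: a[fast]=0, fast++
slow=5 fast=18: a[fast]=0, fast++
slow=5 fast=19: a[fast]=0, fast++

[4, 3, 6, 2, 0, 0, 0, 0, 0, 0, 0, 0, 0, 0, 0, 0, 0, 0, 0]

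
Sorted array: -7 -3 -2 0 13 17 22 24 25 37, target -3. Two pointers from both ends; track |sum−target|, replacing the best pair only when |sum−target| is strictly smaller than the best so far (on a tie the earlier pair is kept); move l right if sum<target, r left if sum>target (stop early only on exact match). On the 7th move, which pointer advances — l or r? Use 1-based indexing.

l=1 r=10: -7+37=30 d=33 *, r--
l=1 r=9: -7+25=18 d=21 *, r--
l=1 r=8: -7+24=17 d=20 *, r--
l=1 r=7: -7+22=15 d=18 *, r--
l=1 r=6: -7+17=10 d=13 *, r--
l=1 r=5: -7+13=6 d=9 *, r--
l=1 r=4: -7+0=-7 d=4 *, l++

l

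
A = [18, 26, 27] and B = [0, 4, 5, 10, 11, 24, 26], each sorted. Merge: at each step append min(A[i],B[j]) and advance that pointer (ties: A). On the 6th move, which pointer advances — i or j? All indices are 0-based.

i

i=0 j=0: A[i]=18>B[j]=0 take 0, j++
i=0 j=1: A[i]=18>B[j]=4 take 4, j++
i=0 j=2: A[i]=18>B[j]=5 take 5, j++
i=0 j=3: A[i]=18>B[j]=10 take 10, j++
i=0 j=4: A[i]=18>B[j]=11 take 11, j++
i=0 j=5: A[i]=18<=B[j]=24 take 18, i++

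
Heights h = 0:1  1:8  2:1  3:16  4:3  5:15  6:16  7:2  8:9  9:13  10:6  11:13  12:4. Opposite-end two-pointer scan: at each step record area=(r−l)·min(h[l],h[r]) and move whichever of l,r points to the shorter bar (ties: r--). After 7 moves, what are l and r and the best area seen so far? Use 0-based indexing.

[0,12] min(1,4)*12=12 best=12 * → l++
[1,12] min(8,4)*11=44 best=44 * → r--
[1,11] min(8,13)*10=80 best=80 * → l++
[2,11] min(1,13)*9=9 best=80 → l++
[3,11] min(16,13)*8=104 best=104 * → r--
[3,10] min(16,6)*7=42 best=104 → r--
[3,9] min(16,13)*6=78 best=104 → r--

l=3, r=8, best area=104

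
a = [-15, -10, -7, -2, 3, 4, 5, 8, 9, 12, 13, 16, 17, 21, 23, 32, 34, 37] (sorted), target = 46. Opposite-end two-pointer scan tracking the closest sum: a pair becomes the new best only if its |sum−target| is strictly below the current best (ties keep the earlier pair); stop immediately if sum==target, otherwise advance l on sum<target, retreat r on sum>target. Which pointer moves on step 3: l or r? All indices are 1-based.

l

[1,18] -15+37=22 d=24 * → l++
[2,18] -10+37=27 d=19 * → l++
[3,18] -7+37=30 d=16 * → l++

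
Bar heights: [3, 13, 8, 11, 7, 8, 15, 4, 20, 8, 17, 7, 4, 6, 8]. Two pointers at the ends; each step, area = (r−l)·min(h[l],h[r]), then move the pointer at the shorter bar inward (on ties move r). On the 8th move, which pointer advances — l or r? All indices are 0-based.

l=0 r=14: min(3,8)*14=42 best=42 *, l++
l=1 r=14: min(13,8)*13=104 best=104 *, r--
l=1 r=13: min(13,6)*12=72 best=104, r--
l=1 r=12: min(13,4)*11=44 best=104, r--
l=1 r=11: min(13,7)*10=70 best=104, r--
l=1 r=10: min(13,17)*9=117 best=117 *, l++
l=2 r=10: min(8,17)*8=64 best=117, l++
l=3 r=10: min(11,17)*7=77 best=117, l++

l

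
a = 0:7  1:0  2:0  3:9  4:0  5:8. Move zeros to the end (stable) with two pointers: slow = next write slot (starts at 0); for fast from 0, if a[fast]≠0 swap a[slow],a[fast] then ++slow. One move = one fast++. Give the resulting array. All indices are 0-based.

(s=0,f=0) a[fast]=7≠0 swap→a[0]=7 → slow++,fast++
(s=1,f=1) a[fast]=0 → fast++
(s=1,f=2) a[fast]=0 → fast++
(s=1,f=3) a[fast]=9≠0 swap→a[1]=9 → slow++,fast++
(s=2,f=4) a[fast]=0 → fast++
(s=2,f=5) a[fast]=8≠0 swap→a[2]=8 → slow++,fast++

[7, 9, 8, 0, 0, 0]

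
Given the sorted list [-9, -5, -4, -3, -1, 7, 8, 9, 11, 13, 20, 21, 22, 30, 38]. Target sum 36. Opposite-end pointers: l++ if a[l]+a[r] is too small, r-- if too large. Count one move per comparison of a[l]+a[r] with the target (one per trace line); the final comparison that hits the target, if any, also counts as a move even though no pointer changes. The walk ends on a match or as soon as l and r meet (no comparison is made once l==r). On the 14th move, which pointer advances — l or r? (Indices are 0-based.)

r

l=0 r=14: -9+38=29 <36, l++
l=1 r=14: -5+38=33 <36, l++
l=2 r=14: -4+38=34 <36, l++
l=3 r=14: -3+38=35 <36, l++
l=4 r=14: -1+38=37 >36, r--
l=4 r=13: -1+30=29 <36, l++
l=5 r=13: 7+30=37 >36, r--
l=5 r=12: 7+22=29 <36, l++
l=6 r=12: 8+22=30 <36, l++
l=7 r=12: 9+22=31 <36, l++
l=8 r=12: 11+22=33 <36, l++
l=9 r=12: 13+22=35 <36, l++
l=10 r=12: 20+22=42 >36, r--
l=10 r=11: 20+21=41 >36, r--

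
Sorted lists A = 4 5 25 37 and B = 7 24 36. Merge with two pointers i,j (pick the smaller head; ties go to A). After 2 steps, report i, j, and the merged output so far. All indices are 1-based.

i=3, j=1, merged so far=[4, 5]

[i=1,j=1] A[i]=4<=B[j]=7 take 4 → i++
[i=2,j=1] A[i]=5<=B[j]=7 take 5 → i++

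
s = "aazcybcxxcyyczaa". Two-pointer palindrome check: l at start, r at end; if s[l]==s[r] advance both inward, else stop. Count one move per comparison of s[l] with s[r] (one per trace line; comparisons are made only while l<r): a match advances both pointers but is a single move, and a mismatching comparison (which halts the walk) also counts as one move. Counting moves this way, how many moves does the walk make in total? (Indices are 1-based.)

l=1 r=16: 'a'=='a', l++,r--
l=2 r=15: 'a'=='a', l++,r--
l=3 r=14: 'z'=='z', l++,r--
l=4 r=13: 'c'=='c', l++,r--
l=5 r=12: 'y'=='y', l++,r--
l=6 r=11: 'b'!='y', stop

6 moves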